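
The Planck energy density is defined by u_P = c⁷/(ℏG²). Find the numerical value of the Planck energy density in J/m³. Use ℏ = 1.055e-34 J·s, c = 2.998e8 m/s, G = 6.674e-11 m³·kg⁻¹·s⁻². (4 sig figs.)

4.632e113 J/m³

u_P = c⁷/(ℏG²)
  = 2.177e59 / 4.699e-55
  = 4.632e113 J/m³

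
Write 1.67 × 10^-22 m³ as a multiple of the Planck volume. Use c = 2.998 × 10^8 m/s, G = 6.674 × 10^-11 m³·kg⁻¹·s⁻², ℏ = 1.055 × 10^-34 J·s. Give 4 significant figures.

Planck volume: V_P = (ℏG/c³)^(3/2) = 4.224 × 10^-105 m³.
1.67 × 10^-22 / 4.224 × 10^-105 = 3.954 × 10^82

3.954 × 10^82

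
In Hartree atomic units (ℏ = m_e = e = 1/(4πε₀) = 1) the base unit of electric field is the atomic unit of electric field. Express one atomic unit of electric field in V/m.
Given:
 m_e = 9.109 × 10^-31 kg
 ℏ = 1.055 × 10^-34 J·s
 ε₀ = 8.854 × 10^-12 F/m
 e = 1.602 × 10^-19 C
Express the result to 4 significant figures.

E_au = E_h/(e a₀) = m_e²e⁵/((4πε₀)³ℏ⁴)
E_h = 4.354 × 10^-18 J
a₀ = 5.297 × 10^-11 m
E_h/(e·a₀) = 5.131 × 10^11 V/m

5.131 × 10^11 V/m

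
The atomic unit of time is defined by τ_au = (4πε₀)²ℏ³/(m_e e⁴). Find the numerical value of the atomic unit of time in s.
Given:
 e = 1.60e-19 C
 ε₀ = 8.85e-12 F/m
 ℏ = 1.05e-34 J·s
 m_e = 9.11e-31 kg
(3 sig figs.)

τ_au = (4πε₀)²ℏ³/(m_e e⁴)
E_h = 4.38e-18 J
ℏ/E_h = 2.40e-17 s

2.40e-17 s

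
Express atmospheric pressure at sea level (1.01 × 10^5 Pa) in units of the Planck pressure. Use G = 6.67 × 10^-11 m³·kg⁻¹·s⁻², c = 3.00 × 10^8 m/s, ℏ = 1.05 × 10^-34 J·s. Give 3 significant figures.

2.16 × 10^-109

Planck pressure: p_P = c⁷/(ℏG²) = 4.68 × 10^113 Pa.
1.01 × 10^5 / 4.68 × 10^113 = 2.16 × 10^-109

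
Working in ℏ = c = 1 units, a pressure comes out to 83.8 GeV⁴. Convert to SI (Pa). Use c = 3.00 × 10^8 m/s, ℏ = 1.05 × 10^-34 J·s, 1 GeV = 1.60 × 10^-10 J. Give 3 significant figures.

Pressure is [E]/[L]³ = [E]⁴/(ℏc)³.
1 GeV⁴ → 1/(ℏc)³ × (1 GeV in J)⁴ = 2.10 × 10^37 Pa.
Result: 83.8 × 2.10 × 10^37 = 1.76 × 10^39 Pa.

1.76 × 10^39 Pa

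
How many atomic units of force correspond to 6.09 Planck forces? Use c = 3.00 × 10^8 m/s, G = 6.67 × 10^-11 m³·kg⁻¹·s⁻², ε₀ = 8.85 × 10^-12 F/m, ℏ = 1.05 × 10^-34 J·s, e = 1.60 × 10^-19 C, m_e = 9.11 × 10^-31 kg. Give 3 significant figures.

Planck force: F_P = c⁴/G = 1.21 × 10^44 N
atomic unit of force: F_au = E_h/a₀ = m_e²e⁶/((4πε₀)³ℏ⁴) = 8.33 × 10^-8 N
6.09 × 1.21 × 10^44 / 8.33 × 10^-8 = 8.88 × 10^51

8.88 × 10^51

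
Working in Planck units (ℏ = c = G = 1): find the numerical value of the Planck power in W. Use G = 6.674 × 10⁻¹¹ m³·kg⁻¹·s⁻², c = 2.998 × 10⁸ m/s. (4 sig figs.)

Dimensional analysis gives P_P = c⁵/G.
  = 2.422 × 10⁴² / 6.674 × 10⁻¹¹
  = 3.629 × 10⁵² W

3.629 × 10⁵² W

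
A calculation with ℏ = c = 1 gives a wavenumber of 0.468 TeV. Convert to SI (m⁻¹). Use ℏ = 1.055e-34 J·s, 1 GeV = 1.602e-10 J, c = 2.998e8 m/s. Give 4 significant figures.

2.370e18 m⁻¹

Inverse length is [E]/(ℏc).
1 GeV → 1/(ℏc) × (1 GeV in J) = 5.065e15 m⁻¹.
Convert the energy scale: 0.468 TeV = 468 GeV.
Result: 468 × 5.065e15 = 2.370e18 m⁻¹.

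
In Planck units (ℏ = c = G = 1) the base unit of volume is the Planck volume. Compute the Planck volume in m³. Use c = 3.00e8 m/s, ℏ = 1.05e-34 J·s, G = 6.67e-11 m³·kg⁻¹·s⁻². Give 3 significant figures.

V_P = (ℏG/c³)^(3/2)
  = √(1.75e-209)
  = 4.18e-105 m³

4.18e-105 m³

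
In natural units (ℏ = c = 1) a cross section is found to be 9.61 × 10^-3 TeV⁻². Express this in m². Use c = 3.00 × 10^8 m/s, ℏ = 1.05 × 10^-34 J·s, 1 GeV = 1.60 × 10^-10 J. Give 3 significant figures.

3.72 × 10^-40 m²

Area is [L]² = [E]⁻²·(ℏc)²; restore (ℏc)².
1 GeV⁻² → (ℏc)² × (1 GeV in J)⁻² = 3.88 × 10^-32 m².
Convert the energy scale: 9.61 × 10^-3 TeV⁻² = 9.61 × 10^-9 GeV⁻².
Result: 9.61 × 10^-9 × 3.88 × 10^-32 = 3.72 × 10^-40 m².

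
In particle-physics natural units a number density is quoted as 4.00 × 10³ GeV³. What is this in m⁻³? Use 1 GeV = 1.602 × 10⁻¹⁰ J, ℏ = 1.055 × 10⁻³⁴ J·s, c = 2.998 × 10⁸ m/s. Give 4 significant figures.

Number density is [L]⁻³ = [E]³/(ℏc)³.
1 GeV³ → 1/(ℏc)³ × (1 GeV in J)³ = 1.299 × 10⁴⁷ m⁻³.
Result: 4.00 × 10³ × 1.299 × 10⁴⁷ = 5.198 × 10⁵⁰ m⁻³.

5.198 × 10⁵⁰ m⁻³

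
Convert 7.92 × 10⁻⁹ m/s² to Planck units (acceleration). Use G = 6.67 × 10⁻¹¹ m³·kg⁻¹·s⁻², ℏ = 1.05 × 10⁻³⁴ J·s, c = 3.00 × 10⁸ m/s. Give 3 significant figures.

1.42 × 10⁻⁶⁰

Planck acceleration: a_P = √(c⁷/(ℏG)) = 5.59 × 10⁵¹ m/s².
7.92 × 10⁻⁹ / 5.59 × 10⁵¹ = 1.42 × 10⁻⁶⁰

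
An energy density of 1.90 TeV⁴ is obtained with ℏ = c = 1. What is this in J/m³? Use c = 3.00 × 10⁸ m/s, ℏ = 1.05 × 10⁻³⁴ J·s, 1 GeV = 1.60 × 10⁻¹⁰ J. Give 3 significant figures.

[E]/[L]³ = [E]⁴/(ℏc)³; restore (ℏc)⁻³.
1 GeV⁴ → 1/(ℏc)³ × (1 GeV in J)⁴ = 2.10 × 10³⁷ J/m³.
Convert the energy scale: 1.90 TeV⁴ = 1.90 × 10¹² GeV⁴.
Result: 1.90 × 10¹² × 2.10 × 10³⁷ = 3.98 × 10⁴⁹ J/m³.

3.98 × 10⁴⁹ J/m³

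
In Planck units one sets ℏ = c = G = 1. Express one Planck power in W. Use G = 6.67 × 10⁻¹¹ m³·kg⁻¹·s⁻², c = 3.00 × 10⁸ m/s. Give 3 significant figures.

3.64 × 10⁵² W

P_P = c⁵/G
  = 2.43 × 10⁴² / 6.67 × 10⁻¹¹
  = 3.64 × 10⁵² W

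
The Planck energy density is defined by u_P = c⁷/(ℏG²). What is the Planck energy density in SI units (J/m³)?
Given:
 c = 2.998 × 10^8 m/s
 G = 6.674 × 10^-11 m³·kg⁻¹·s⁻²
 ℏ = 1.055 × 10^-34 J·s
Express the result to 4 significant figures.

u_P = c⁷/(ℏG²)
  = 2.177 × 10^59 / 4.699 × 10^-55
  = 4.632 × 10^113 J/m³

4.632 × 10^113 J/m³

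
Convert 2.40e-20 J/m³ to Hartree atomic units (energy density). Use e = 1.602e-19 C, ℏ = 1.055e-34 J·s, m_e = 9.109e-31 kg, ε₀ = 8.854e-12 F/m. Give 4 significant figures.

atomic unit of energy density: u_au = E_h/a₀³ = m_e⁴e¹⁰/((4πε₀)⁵ℏ⁸) = 2.929e13 J/m³.
2.40e-20 / 2.929e13 = 8.194e-34

8.194e-34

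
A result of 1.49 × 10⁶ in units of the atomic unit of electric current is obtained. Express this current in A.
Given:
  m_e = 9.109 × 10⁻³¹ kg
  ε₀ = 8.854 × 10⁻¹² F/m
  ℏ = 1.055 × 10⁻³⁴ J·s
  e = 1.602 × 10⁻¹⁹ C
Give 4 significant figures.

One atomic unit of electric current: I_au = e E_h/ℏ = m_e e⁵/((4πε₀)²ℏ³) = 6.612 × 10⁻³ A.
1.49 × 10⁶ × 6.612 × 10⁻³ A = 9.852 × 10³ A

9.852 × 10³ A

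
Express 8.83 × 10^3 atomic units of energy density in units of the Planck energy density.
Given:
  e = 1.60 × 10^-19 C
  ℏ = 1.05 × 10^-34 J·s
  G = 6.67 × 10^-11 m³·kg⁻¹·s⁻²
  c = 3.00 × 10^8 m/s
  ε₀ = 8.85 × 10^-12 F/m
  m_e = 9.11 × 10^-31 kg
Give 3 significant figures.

5.68 × 10^-97

atomic unit of energy density: u_au = E_h/a₀³ = m_e⁴e¹⁰/((4πε₀)⁵ℏ⁸) = 3.01 × 10^13 J/m³
Planck energy density: u_P = c⁷/(ℏG²) = 4.68 × 10^113 J/m³
8.83 × 10^3 × 3.01 × 10^13 / 4.68 × 10^113 = 5.68 × 10^-97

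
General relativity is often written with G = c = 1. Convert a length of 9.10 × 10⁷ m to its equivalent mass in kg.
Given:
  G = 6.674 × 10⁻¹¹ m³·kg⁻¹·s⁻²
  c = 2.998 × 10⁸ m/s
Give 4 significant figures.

1.226 × 10³⁵ kg

Length → mass via c²/G.
9.10 × 10⁷ m × (c²/G) = 1.226 × 10³⁵ kg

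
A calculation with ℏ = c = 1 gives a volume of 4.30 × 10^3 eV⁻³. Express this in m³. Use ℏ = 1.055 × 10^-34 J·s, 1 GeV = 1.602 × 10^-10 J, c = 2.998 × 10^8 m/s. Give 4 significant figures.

Volume is [L]³ = [E]⁻³·(ℏc)³.
1 GeV⁻³ → (ℏc)³ × (1 GeV in J)⁻³ = 7.696 × 10^-48 m³.
Convert the energy scale: 4.30 × 10^3 eV⁻³ = 4.30 × 10^30 GeV⁻³.
Result: 4.30 × 10^30 × 7.696 × 10^-48 = 3.309 × 10^-17 m³.

3.309 × 10^-17 m³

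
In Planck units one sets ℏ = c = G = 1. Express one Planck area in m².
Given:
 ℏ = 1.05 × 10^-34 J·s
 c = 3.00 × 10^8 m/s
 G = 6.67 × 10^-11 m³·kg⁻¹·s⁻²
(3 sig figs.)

2.59 × 10^-70 m²

A_P = ℏG/c³
  = 7.00 × 10^-45 / 2.70 × 10^25
  = 2.59 × 10^-70 m²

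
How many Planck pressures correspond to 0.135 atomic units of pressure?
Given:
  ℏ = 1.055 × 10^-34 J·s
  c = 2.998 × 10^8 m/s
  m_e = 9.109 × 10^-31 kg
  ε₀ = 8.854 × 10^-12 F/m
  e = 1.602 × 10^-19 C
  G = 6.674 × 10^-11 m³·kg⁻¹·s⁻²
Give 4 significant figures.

8.536 × 10^-102

atomic unit of pressure: P_au = E_h/a₀³ = m_e⁴e¹⁰/((4πε₀)⁵ℏ⁸) = 2.929 × 10^13 Pa
Planck pressure: p_P = c⁷/(ℏG²) = 4.632 × 10^113 Pa
0.135 × 2.929 × 10^13 / 4.632 × 10^113 = 8.536 × 10^-102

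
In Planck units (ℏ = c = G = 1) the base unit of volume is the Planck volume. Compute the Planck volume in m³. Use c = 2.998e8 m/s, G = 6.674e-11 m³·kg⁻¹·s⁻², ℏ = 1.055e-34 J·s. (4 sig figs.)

V_P = (ℏG/c³)^(3/2)
  = √(1.784e-209)
  = 4.224e-105 m³

4.224e-105 m³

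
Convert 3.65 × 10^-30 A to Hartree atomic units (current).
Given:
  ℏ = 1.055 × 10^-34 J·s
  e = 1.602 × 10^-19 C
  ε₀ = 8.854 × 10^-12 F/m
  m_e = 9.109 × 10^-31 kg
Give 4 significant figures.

5.520 × 10^-28

atomic unit of electric current: I_au = e E_h/ℏ = m_e e⁵/((4πε₀)²ℏ³) = 6.612 × 10^-3 A.
3.65 × 10^-30 / 6.612 × 10^-3 = 5.520 × 10^-28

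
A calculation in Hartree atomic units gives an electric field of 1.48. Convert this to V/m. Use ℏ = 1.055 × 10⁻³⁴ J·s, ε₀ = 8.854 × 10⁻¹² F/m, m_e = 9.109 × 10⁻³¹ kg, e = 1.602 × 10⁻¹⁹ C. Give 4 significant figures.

7.594 × 10¹¹ V/m

One atomic unit of electric field: E_au = E_h/(e a₀) = m_e²e⁵/((4πε₀)³ℏ⁴) = 5.131 × 10¹¹ V/m.
1.48 × 5.131 × 10¹¹ V/m = 7.594 × 10¹¹ V/m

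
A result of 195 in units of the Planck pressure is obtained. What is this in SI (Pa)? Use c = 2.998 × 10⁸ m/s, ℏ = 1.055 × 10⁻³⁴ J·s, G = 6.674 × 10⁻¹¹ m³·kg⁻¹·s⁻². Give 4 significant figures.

One Planck pressure: p_P = c⁷/(ℏG²) = 4.632 × 10¹¹³ Pa.
195 × 4.632 × 10¹¹³ Pa = 9.033 × 10¹¹⁵ Pa

9.033 × 10¹¹⁵ Pa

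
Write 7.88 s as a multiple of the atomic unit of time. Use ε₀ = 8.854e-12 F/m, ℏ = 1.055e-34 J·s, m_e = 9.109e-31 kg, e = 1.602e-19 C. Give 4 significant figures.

3.252e17

atomic unit of time: τ_au = (4πε₀)²ℏ³/(m_e e⁴) = 2.423e-17 s.
7.88 / 2.423e-17 = 3.252e17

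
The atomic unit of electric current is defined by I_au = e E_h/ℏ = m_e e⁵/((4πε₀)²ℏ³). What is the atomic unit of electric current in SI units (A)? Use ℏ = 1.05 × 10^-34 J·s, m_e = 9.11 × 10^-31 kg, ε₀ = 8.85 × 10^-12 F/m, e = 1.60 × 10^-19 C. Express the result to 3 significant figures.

6.67 × 10^-3 A

I_au = e E_h/ℏ = m_e e⁵/((4πε₀)²ℏ³)
E_h = 4.38 × 10^-18 J
e·E_h/ℏ = 6.67 × 10^-3 A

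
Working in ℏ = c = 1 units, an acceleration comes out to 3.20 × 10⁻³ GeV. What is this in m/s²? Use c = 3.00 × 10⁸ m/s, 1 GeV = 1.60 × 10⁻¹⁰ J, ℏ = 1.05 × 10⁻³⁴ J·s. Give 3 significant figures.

Acceleration is [L]/[T]² = c·[E]/ℏ.
1 GeV → c/ℏ × (1 GeV in J) = 4.57 × 10³² m/s².
Result: 3.20 × 10⁻³ × 4.57 × 10³² = 1.46 × 10³⁰ m/s².

1.46 × 10³⁰ m/s²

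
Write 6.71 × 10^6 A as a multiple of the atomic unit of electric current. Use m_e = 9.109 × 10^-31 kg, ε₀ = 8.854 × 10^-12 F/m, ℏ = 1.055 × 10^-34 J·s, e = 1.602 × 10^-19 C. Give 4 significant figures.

atomic unit of electric current: I_au = e E_h/ℏ = m_e e⁵/((4πε₀)²ℏ³) = 6.612 × 10^-3 A.
6.71 × 10^6 / 6.612 × 10^-3 = 1.015 × 10^9

1.015 × 10^9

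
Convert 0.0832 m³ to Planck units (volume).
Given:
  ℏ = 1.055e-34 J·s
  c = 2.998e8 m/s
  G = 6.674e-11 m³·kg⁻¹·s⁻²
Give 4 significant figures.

Planck volume: V_P = (ℏG/c³)^(3/2) = 4.224e-105 m³.
0.0832 / 4.224e-105 = 1.970e103

1.970e103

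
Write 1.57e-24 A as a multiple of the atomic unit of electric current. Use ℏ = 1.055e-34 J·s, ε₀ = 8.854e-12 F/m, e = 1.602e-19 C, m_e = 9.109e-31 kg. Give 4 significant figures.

2.375e-22

atomic unit of electric current: I_au = e E_h/ℏ = m_e e⁵/((4πε₀)²ℏ³) = 6.612e-3 A.
1.57e-24 / 6.612e-3 = 2.375e-22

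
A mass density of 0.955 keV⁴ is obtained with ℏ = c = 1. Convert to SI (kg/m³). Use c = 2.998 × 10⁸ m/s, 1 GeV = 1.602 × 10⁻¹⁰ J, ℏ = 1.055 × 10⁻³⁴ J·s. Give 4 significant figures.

Mass density is [E]/(c²[L]³) = [E]⁴/(ℏ³c⁵).
1 GeV⁴ → 1/(ℏ³c⁵) × (1 GeV in J)⁴ = 2.316 × 10²⁰ kg/m³.
Convert the energy scale: 0.955 keV⁴ = 9.55 × 10⁻²⁵ GeV⁴.
Result: 9.55 × 10⁻²⁵ × 2.316 × 10²⁰ = 2.212 × 10⁻⁴ kg/m³.

2.212 × 10⁻⁴ kg/m³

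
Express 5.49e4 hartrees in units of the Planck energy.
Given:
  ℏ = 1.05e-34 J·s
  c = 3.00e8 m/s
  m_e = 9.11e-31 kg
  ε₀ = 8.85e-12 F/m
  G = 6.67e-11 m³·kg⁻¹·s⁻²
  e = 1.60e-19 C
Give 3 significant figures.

hartree: E_h = m_e e⁴/(4πε₀ℏ)² = 4.38e-18 J
Planck energy: E_P = √(ℏc⁵/G) = 1.96e9 J
5.49e4 × 4.38e-18 / 1.96e9 = 1.23e-22

1.23e-22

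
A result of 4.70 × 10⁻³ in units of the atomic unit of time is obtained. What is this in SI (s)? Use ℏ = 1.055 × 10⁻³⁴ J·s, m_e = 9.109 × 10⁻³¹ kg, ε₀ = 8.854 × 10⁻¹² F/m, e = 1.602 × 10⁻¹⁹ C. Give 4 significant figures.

One atomic unit of time: τ_au = (4πε₀)²ℏ³/(m_e e⁴) = 2.423 × 10⁻¹⁷ s.
4.70 × 10⁻³ × 2.423 × 10⁻¹⁷ s = 1.139 × 10⁻¹⁹ s

1.139 × 10⁻¹⁹ s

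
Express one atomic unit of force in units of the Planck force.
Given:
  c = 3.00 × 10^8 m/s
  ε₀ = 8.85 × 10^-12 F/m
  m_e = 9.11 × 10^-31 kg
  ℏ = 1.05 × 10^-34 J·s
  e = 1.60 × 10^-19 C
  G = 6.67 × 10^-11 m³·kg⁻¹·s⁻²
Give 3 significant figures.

6.86 × 10^-52

atomic unit of force: F_au = E_h/a₀ = m_e²e⁶/((4πε₀)³ℏ⁴) = 8.33 × 10^-8 N
Planck force: F_P = c⁴/G = 1.21 × 10^44 N
ratio = 8.33 × 10^-8 / 1.21 × 10^44 = 6.86 × 10^-52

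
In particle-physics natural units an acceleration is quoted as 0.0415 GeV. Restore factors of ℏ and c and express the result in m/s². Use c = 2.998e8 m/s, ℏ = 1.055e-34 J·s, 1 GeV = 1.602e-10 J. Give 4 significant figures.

Acceleration is [L]/[T]² = c·[E]/ℏ.
1 GeV → c/ℏ × (1 GeV in J) = 4.552e32 m/s².
Result: 0.0415 × 4.552e32 = 1.889e31 m/s².

1.889e31 m/s²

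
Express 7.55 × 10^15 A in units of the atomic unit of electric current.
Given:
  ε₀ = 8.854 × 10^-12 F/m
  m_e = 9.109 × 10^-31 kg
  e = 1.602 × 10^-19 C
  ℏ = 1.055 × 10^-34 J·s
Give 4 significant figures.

atomic unit of electric current: I_au = e E_h/ℏ = m_e e⁵/((4πε₀)²ℏ³) = 6.612 × 10^-3 A.
7.55 × 10^15 / 6.612 × 10^-3 = 1.142 × 10^18

1.142 × 10^18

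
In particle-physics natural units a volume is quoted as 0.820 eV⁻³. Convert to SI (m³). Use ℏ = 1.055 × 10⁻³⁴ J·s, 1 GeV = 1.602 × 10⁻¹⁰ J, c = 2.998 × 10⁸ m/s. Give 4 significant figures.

Volume is [L]³ = [E]⁻³·(ℏc)³.
1 GeV⁻³ → (ℏc)³ × (1 GeV in J)⁻³ = 7.696 × 10⁻⁴⁸ m³.
Convert the energy scale: 0.820 eV⁻³ = 8.20 × 10²⁶ GeV⁻³.
Result: 8.20 × 10²⁶ × 7.696 × 10⁻⁴⁸ = 6.311 × 10⁻²¹ m³.

6.311 × 10⁻²¹ m³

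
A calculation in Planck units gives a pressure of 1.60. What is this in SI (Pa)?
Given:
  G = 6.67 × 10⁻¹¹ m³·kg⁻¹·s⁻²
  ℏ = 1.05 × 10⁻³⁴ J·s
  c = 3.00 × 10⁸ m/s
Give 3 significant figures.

7.49 × 10¹¹³ Pa

One Planck pressure: p_P = c⁷/(ℏG²) = 4.68 × 10¹¹³ Pa.
1.60 × 4.68 × 10¹¹³ Pa = 7.49 × 10¹¹³ Pa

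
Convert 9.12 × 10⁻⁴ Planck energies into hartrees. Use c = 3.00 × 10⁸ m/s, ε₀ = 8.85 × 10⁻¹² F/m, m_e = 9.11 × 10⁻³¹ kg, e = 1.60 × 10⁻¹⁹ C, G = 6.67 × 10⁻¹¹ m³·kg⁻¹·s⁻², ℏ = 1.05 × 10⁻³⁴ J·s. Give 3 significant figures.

Planck energy: E_P = √(ℏc⁵/G) = 1.96 × 10⁹ J
hartree: E_h = m_e e⁴/(4πε₀ℏ)² = 4.38 × 10⁻¹⁸ J
9.12 × 10⁻⁴ × 1.96 × 10⁹ / 4.38 × 10⁻¹⁸ = 4.07 × 10²³

4.07 × 10²³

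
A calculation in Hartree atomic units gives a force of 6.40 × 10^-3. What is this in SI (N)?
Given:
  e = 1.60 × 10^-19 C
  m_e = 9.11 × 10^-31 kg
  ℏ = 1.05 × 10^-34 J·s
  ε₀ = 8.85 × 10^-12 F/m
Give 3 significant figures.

5.33 × 10^-10 N

One atomic unit of force: F_au = E_h/a₀ = m_e²e⁶/((4πε₀)³ℏ⁴) = 8.33 × 10^-8 N.
6.40 × 10^-3 × 8.33 × 10^-8 N = 5.33 × 10^-10 N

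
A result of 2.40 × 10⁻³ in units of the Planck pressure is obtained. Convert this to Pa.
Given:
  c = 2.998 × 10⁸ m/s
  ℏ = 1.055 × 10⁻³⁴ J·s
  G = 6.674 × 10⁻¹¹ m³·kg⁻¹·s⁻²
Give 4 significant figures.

1.112 × 10¹¹¹ Pa

One Planck pressure: p_P = c⁷/(ℏG²) = 4.632 × 10¹¹³ Pa.
2.40 × 10⁻³ × 4.632 × 10¹¹³ Pa = 1.112 × 10¹¹¹ Pa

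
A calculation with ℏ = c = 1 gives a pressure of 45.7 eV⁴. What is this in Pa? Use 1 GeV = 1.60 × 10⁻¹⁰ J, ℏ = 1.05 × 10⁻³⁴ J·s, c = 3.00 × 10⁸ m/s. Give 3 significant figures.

958 Pa

Pressure is [E]/[L]³ = [E]⁴/(ℏc)³.
1 GeV⁴ → 1/(ℏc)³ × (1 GeV in J)⁴ = 2.10 × 10³⁷ Pa.
Convert the energy scale: 45.7 eV⁴ = 4.57 × 10⁻³⁵ GeV⁴.
Result: 4.57 × 10⁻³⁵ × 2.10 × 10³⁷ = 958 Pa.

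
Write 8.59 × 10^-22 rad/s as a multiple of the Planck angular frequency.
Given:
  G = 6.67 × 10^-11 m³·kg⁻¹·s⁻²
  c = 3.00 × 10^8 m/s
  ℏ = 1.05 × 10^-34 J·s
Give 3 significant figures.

Planck angular frequency: ω_P = √(c⁵/(ℏG)) = 1.86 × 10^43 rad/s.
8.59 × 10^-22 / 1.86 × 10^43 = 4.61 × 10^-65

4.61 × 10^-65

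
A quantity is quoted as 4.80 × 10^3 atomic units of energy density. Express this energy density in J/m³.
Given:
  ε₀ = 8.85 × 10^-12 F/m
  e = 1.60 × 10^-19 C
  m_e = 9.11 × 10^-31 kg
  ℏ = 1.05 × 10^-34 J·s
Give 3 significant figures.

One atomic unit of energy density: u_au = E_h/a₀³ = m_e⁴e¹⁰/((4πε₀)⁵ℏ⁸) = 3.01 × 10^13 J/m³.
4.80 × 10^3 × 3.01 × 10^13 J/m³ = 1.45 × 10^17 J/m³

1.45 × 10^17 J/m³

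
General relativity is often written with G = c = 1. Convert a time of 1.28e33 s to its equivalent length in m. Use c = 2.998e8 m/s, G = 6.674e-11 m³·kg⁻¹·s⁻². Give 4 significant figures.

3.837e41 m

Time → length via c.
1.28e33 s × (c) = 3.837e41 m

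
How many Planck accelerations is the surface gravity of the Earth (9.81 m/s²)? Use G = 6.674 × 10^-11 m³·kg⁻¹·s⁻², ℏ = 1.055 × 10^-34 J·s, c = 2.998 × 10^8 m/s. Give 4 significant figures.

Planck acceleration: a_P = √(c⁷/(ℏG)) = 5.560 × 10^51 m/s².
9.81 / 5.560 × 10^51 = 1.764 × 10^-51

1.764 × 10^-51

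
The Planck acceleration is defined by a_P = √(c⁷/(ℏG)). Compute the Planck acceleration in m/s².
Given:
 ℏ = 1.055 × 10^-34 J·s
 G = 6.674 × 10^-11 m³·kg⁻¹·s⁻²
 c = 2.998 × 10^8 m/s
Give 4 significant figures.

a_P = √(c⁷/(ℏG))
  = √(3.092 × 10^103)
  = 5.560 × 10^51 m/s²

5.560 × 10^51 m/s²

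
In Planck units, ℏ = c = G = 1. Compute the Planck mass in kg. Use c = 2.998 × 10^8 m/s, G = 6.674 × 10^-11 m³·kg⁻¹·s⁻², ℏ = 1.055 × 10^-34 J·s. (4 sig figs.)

Dimensional analysis gives m_P = √(ℏc/G).
  = √(4.739 × 10^-16)
  = 2.177 × 10^-8 kg

2.177 × 10^-8 kg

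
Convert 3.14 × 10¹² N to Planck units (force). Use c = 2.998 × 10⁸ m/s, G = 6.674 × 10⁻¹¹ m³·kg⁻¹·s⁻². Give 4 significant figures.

2.594 × 10⁻³²

Planck force: F_P = c⁴/G = 1.210 × 10⁴⁴ N.
3.14 × 10¹² / 1.210 × 10⁴⁴ = 2.594 × 10⁻³²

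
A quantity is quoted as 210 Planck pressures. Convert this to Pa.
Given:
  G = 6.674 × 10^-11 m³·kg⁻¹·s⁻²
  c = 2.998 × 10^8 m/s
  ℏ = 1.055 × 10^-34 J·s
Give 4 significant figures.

9.728 × 10^115 Pa

One Planck pressure: p_P = c⁷/(ℏG²) = 4.632 × 10^113 Pa.
210 × 4.632 × 10^113 Pa = 9.728 × 10^115 Pa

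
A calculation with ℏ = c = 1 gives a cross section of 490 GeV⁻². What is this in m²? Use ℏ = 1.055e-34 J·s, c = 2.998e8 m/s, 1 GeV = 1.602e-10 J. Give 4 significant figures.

1.910e-29 m²

Area is [L]² = [E]⁻²·(ℏc)²; restore (ℏc)².
1 GeV⁻² → (ℏc)² × (1 GeV in J)⁻² = 3.898e-32 m².
Result: 490 × 3.898e-32 = 1.910e-29 m².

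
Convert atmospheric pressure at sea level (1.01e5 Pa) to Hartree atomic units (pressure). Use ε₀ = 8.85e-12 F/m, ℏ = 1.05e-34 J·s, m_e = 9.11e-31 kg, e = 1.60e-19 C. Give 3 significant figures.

3.35e-9

atomic unit of pressure: P_au = E_h/a₀³ = m_e⁴e¹⁰/((4πε₀)⁵ℏ⁸) = 3.01e13 Pa.
1.01e5 / 3.01e13 = 3.35e-9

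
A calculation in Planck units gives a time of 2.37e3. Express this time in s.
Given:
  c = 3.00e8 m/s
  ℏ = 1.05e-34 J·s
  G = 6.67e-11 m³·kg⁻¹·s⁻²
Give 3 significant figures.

1.27e-40 s

One Planck time: t_P = √(ℏG/c⁵) = 5.37e-44 s.
2.37e3 × 5.37e-44 s = 1.27e-40 s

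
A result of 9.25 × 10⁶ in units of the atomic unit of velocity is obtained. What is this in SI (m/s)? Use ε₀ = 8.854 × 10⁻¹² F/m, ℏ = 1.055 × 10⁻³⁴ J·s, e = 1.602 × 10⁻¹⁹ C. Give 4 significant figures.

2.022 × 10¹³ m/s

One atomic unit of velocity: v_au = e²/(4πε₀ℏ) = 2.186 × 10⁶ m/s.
9.25 × 10⁶ × 2.186 × 10⁶ m/s = 2.022 × 10¹³ m/s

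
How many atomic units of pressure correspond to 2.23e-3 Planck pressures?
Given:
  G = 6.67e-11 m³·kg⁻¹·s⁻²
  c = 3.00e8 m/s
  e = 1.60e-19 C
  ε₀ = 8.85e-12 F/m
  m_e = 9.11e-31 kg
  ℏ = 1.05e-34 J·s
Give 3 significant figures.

3.47e97

Planck pressure: p_P = c⁷/(ℏG²) = 4.68e113 Pa
atomic unit of pressure: P_au = E_h/a₀³ = m_e⁴e¹⁰/((4πε₀)⁵ℏ⁸) = 3.01e13 Pa
2.23e-3 × 4.68e113 / 3.01e13 = 3.47e97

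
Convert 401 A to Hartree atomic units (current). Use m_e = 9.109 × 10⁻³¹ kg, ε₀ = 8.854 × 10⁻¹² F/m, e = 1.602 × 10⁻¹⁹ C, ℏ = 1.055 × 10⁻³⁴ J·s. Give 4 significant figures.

atomic unit of electric current: I_au = e E_h/ℏ = m_e e⁵/((4πε₀)²ℏ³) = 6.612 × 10⁻³ A.
401 / 6.612 × 10⁻³ = 6.065 × 10⁴

6.065 × 10⁴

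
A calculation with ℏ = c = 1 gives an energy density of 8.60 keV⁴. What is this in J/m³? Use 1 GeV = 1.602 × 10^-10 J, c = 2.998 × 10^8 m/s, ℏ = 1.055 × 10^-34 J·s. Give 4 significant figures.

1.790 × 10^14 J/m³

[E]/[L]³ = [E]⁴/(ℏc)³; restore (ℏc)⁻³.
1 GeV⁴ → 1/(ℏc)³ × (1 GeV in J)⁴ = 2.082 × 10^37 J/m³.
Convert the energy scale: 8.60 keV⁴ = 8.60 × 10^-24 GeV⁴.
Result: 8.60 × 10^-24 × 2.082 × 10^37 = 1.790 × 10^14 J/m³.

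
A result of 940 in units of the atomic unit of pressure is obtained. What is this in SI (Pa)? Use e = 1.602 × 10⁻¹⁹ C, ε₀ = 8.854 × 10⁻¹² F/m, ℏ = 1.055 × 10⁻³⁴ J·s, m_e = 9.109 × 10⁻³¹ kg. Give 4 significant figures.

One atomic unit of pressure: P_au = E_h/a₀³ = m_e⁴e¹⁰/((4πε₀)⁵ℏ⁸) = 2.929 × 10¹³ Pa.
940 × 2.929 × 10¹³ Pa = 2.753 × 10¹⁶ Pa

2.753 × 10¹⁶ Pa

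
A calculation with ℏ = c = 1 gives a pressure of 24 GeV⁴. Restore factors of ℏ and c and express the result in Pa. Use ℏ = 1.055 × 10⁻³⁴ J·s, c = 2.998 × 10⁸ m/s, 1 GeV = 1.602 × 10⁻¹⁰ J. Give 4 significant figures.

Pressure is [E]/[L]³ = [E]⁴/(ℏc)³.
1 GeV⁴ → 1/(ℏc)³ × (1 GeV in J)⁴ = 2.082 × 10³⁷ Pa.
Result: 24 × 2.082 × 10³⁷ = 4.996 × 10³⁸ Pa.

4.996 × 10³⁸ Pa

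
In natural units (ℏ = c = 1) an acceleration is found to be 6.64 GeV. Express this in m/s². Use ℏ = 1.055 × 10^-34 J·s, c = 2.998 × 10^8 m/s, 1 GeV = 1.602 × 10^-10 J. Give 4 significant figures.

Acceleration is [L]/[T]² = c·[E]/ℏ.
1 GeV → c/ℏ × (1 GeV in J) = 4.552 × 10^32 m/s².
Result: 6.64 × 4.552 × 10^32 = 3.023 × 10^33 m/s².

3.023 × 10^33 m/s²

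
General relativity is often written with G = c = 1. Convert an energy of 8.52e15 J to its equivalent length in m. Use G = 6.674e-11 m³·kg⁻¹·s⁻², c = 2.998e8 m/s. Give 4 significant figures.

Energy → length via G/c⁴.
8.52e15 J × (G/c⁴) = 7.039e-29 m

7.039e-29 m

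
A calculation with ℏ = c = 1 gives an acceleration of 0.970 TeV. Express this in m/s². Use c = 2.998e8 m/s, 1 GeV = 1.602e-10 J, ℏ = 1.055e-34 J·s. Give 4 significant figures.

Acceleration is [L]/[T]² = c·[E]/ℏ.
1 GeV → c/ℏ × (1 GeV in J) = 4.552e32 m/s².
Convert the energy scale: 0.970 TeV = 970 GeV.
Result: 970 × 4.552e32 = 4.416e35 m/s².

4.416e35 m/s²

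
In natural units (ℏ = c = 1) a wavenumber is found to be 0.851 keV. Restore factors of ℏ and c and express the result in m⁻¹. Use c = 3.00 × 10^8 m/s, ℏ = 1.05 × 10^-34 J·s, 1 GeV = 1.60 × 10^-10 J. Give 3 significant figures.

Inverse length is [E]/(ℏc).
1 GeV → 1/(ℏc) × (1 GeV in J) = 5.08 × 10^15 m⁻¹.
Convert the energy scale: 0.851 keV = 8.51 × 10^-7 GeV.
Result: 8.51 × 10^-7 × 5.08 × 10^15 = 4.32 × 10^9 m⁻¹.

4.32 × 10^9 m⁻¹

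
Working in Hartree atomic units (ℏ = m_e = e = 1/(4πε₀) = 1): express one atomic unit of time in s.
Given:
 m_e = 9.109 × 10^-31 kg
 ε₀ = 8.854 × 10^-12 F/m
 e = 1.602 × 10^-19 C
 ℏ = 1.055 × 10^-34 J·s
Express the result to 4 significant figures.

2.423 × 10^-17 s

Dimensional analysis gives τ_au = (4πε₀)²ℏ³/(m_e e⁴).
E_h = 4.354 × 10^-18 J
ℏ/E_h = 2.423 × 10^-17 s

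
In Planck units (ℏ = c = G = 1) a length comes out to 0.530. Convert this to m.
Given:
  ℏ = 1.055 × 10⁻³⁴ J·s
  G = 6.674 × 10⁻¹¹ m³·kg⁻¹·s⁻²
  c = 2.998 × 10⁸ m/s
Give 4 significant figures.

One Planck length: ℓ_P = √(ℏG/c³) = 1.616 × 10⁻³⁵ m.
0.530 × 1.616 × 10⁻³⁵ m = 8.567 × 10⁻³⁶ m

8.567 × 10⁻³⁶ m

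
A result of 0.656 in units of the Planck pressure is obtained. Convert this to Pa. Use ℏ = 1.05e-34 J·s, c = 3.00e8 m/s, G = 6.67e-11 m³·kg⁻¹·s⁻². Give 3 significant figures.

3.07e113 Pa

One Planck pressure: p_P = c⁷/(ℏG²) = 4.68e113 Pa.
0.656 × 4.68e113 Pa = 3.07e113 Pa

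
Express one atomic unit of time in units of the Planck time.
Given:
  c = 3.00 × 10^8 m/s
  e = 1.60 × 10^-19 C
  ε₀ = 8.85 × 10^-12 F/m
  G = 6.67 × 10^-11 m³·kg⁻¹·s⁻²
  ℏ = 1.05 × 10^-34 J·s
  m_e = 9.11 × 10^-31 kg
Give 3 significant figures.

4.47 × 10^26

atomic unit of time: τ_au = (4πε₀)²ℏ³/(m_e e⁴) = 2.40 × 10^-17 s
Planck time: t_P = √(ℏG/c⁵) = 5.37 × 10^-44 s
ratio = 2.40 × 10^-17 / 5.37 × 10^-44 = 4.47 × 10^26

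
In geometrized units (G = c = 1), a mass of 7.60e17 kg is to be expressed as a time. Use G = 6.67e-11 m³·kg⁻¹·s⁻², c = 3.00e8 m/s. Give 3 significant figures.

1.88e-18 s

Mass → time via G/c³.
7.60e17 kg × (G/c³) = 1.88e-18 s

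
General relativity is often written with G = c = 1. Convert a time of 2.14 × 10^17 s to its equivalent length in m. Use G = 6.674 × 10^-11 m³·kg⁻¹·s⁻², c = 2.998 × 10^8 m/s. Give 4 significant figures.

Time → length via c.
2.14 × 10^17 s × (c) = 6.416 × 10^25 m

6.416 × 10^25 m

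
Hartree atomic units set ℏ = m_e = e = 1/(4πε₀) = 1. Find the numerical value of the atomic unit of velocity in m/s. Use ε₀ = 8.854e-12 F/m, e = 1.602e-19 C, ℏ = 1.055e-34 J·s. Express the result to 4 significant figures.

The unique combination of the constants set to 1 with dimensions of velocity is v_au = e²/(4πε₀ℏ).
  = 2.566e-38 / 1.174e-44
  = 2.186e6 m/s

2.186e6 m/s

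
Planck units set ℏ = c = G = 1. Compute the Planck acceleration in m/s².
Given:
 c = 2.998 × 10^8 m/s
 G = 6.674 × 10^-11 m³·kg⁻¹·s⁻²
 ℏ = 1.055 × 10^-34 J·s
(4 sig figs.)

The unique combination of the constants set to 1 with dimensions of acceleration is a_P = √(c⁷/(ℏG)).
  = √(3.092 × 10^103)
  = 5.560 × 10^51 m/s²

5.560 × 10^51 m/s²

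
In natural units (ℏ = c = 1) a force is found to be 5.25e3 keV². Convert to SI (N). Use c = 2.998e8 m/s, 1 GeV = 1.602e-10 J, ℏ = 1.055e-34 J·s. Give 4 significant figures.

4.260e-3 N

Force is [E]/[L] = [E]²/(ℏc); restore (ℏc)⁻¹.
1 GeV² → 1/(ℏc) × (1 GeV in J)² = 8.114e5 N.
Convert the energy scale: 5.25e3 keV² = 5.25e-9 GeV².
Result: 5.25e-9 × 8.114e5 = 4.260e-3 N.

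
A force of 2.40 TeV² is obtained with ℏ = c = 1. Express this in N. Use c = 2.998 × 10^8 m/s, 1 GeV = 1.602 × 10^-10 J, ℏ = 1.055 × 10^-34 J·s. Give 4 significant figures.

1.947 × 10^12 N

Force is [E]/[L] = [E]²/(ℏc); restore (ℏc)⁻¹.
1 GeV² → 1/(ℏc) × (1 GeV in J)² = 8.114 × 10^5 N.
Convert the energy scale: 2.40 TeV² = 2.40 × 10^6 GeV².
Result: 2.40 × 10^6 × 8.114 × 10^5 = 1.947 × 10^12 N.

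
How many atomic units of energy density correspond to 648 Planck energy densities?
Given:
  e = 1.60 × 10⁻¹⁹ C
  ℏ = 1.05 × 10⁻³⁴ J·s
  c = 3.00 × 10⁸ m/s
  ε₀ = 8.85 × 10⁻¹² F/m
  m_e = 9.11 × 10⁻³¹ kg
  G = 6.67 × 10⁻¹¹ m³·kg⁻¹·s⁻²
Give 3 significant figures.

1.01 × 10¹⁰³

Planck energy density: u_P = c⁷/(ℏG²) = 4.68 × 10¹¹³ J/m³
atomic unit of energy density: u_au = E_h/a₀³ = m_e⁴e¹⁰/((4πε₀)⁵ℏ⁸) = 3.01 × 10¹³ J/m³
648 × 4.68 × 10¹¹³ / 3.01 × 10¹³ = 1.01 × 10¹⁰³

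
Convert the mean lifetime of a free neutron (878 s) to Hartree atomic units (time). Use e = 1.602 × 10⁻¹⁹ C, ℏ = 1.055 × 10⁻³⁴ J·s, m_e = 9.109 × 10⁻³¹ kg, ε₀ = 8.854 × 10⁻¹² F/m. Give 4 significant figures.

3.624 × 10¹⁹

atomic unit of time: τ_au = (4πε₀)²ℏ³/(m_e e⁴) = 2.423 × 10⁻¹⁷ s.
878 / 2.423 × 10⁻¹⁷ = 3.624 × 10¹⁹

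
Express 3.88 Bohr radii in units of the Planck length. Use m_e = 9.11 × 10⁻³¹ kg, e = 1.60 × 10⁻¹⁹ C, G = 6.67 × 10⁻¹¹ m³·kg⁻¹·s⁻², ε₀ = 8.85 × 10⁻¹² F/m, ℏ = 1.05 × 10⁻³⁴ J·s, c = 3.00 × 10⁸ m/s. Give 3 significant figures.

1.27 × 10²⁵

Bohr radius: a₀ = 4πε₀ℏ²/(m_e e²) = 5.26 × 10⁻¹¹ m
Planck length: ℓ_P = √(ℏG/c³) = 1.61 × 10⁻³⁵ m
3.88 × 5.26 × 10⁻¹¹ / 1.61 × 10⁻³⁵ = 1.27 × 10²⁵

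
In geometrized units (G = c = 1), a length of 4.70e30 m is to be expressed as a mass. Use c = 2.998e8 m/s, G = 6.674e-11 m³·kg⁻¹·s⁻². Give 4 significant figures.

Length → mass via c²/G.
4.70e30 m × (c²/G) = 6.330e57 kg

6.330e57 kg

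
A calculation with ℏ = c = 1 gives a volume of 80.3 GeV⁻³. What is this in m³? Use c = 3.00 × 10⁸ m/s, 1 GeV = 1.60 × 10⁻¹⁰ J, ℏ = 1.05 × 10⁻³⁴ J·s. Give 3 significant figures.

6.13 × 10⁻⁴⁶ m³

Volume is [L]³ = [E]⁻³·(ℏc)³.
1 GeV⁻³ → (ℏc)³ × (1 GeV in J)⁻³ = 7.63 × 10⁻⁴⁸ m³.
Result: 80.3 × 7.63 × 10⁻⁴⁸ = 6.13 × 10⁻⁴⁶ m³.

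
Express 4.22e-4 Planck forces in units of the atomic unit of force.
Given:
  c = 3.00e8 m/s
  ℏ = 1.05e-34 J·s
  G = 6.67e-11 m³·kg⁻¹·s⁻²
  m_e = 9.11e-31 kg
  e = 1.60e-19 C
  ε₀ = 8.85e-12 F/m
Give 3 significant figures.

Planck force: F_P = c⁴/G = 1.21e44 N
atomic unit of force: F_au = E_h/a₀ = m_e²e⁶/((4πε₀)³ℏ⁴) = 8.33e-8 N
4.22e-4 × 1.21e44 / 8.33e-8 = 6.15e47

6.15e47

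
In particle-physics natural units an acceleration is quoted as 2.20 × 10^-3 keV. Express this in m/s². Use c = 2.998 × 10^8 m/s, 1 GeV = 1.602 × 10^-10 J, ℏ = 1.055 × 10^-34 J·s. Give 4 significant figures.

Acceleration is [L]/[T]² = c·[E]/ℏ.
1 GeV → c/ℏ × (1 GeV in J) = 4.552 × 10^32 m/s².
Convert the energy scale: 2.20 × 10^-3 keV = 2.20 × 10^-9 GeV.
Result: 2.20 × 10^-9 × 4.552 × 10^32 = 1.002 × 10^24 m/s².

1.002 × 10^24 m/s²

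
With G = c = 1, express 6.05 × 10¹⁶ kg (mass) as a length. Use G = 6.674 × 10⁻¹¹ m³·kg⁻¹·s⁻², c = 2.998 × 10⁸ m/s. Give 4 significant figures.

4.492 × 10⁻¹¹ m

In G = c = 1 units mass has dimensions of length; the conversion factor is G/c².
6.05 × 10¹⁶ kg × (G/c²) = 4.492 × 10⁻¹¹ m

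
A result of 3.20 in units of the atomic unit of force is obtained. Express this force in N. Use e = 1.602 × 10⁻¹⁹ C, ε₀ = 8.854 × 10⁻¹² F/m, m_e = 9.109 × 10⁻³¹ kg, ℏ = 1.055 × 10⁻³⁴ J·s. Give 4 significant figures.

2.630 × 10⁻⁷ N

One atomic unit of force: F_au = E_h/a₀ = m_e²e⁶/((4πε₀)³ℏ⁴) = 8.220 × 10⁻⁸ N.
3.20 × 8.220 × 10⁻⁸ N = 2.630 × 10⁻⁷ N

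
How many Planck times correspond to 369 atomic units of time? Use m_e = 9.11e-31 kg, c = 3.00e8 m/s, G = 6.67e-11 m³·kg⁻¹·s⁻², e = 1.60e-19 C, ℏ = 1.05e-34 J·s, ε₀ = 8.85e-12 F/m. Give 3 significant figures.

1.65e29

atomic unit of time: τ_au = (4πε₀)²ℏ³/(m_e e⁴) = 2.40e-17 s
Planck time: t_P = √(ℏG/c⁵) = 5.37e-44 s
369 × 2.40e-17 / 5.37e-44 = 1.65e29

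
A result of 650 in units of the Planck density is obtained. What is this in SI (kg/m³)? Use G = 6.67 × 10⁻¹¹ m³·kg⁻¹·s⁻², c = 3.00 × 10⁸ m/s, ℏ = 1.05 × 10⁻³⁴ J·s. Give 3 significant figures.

One Planck density: ρ_P = c⁵/(ℏG²) = 5.20 × 10⁹⁶ kg/m³.
650 × 5.20 × 10⁹⁶ kg/m³ = 3.38 × 10⁹⁹ kg/m³

3.38 × 10⁹⁹ kg/m³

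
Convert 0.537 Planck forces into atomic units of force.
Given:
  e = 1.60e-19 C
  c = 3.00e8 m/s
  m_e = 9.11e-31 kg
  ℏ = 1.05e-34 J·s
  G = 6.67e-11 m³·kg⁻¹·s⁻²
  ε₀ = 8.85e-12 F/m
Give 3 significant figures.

7.83e50

Planck force: F_P = c⁴/G = 1.21e44 N
atomic unit of force: F_au = E_h/a₀ = m_e²e⁶/((4πε₀)³ℏ⁴) = 8.33e-8 N
0.537 × 1.21e44 / 8.33e-8 = 7.83e50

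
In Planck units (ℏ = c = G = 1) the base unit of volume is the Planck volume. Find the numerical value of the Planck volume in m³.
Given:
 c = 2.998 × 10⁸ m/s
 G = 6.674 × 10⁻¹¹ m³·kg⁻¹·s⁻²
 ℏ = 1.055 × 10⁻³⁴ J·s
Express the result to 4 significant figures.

V_P = (ℏG/c³)^(3/2)
  = √(1.784 × 10⁻²⁰⁹)
  = 4.224 × 10⁻¹⁰⁵ m³

4.224 × 10⁻¹⁰⁵ m³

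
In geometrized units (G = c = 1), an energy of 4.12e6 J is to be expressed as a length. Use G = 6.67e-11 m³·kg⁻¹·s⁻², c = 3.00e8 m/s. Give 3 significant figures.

3.39e-38 m

Energy → length via G/c⁴.
4.12e6 J × (G/c⁴) = 3.39e-38 m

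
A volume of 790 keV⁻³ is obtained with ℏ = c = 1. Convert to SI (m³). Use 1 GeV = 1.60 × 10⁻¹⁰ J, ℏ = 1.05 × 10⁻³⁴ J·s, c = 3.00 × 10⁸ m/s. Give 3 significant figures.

6.03 × 10⁻²⁷ m³

Volume is [L]³ = [E]⁻³·(ℏc)³.
1 GeV⁻³ → (ℏc)³ × (1 GeV in J)⁻³ = 7.63 × 10⁻⁴⁸ m³.
Convert the energy scale: 790 keV⁻³ = 7.90 × 10²⁰ GeV⁻³.
Result: 7.90 × 10²⁰ × 7.63 × 10⁻⁴⁸ = 6.03 × 10⁻²⁷ m³.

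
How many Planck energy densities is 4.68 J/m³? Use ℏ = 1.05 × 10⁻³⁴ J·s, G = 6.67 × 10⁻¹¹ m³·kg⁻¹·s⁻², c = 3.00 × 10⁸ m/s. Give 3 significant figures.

1.00 × 10⁻¹¹³

Planck energy density: u_P = c⁷/(ℏG²) = 4.68 × 10¹¹³ J/m³.
4.68 / 4.68 × 10¹¹³ = 1.00 × 10⁻¹¹³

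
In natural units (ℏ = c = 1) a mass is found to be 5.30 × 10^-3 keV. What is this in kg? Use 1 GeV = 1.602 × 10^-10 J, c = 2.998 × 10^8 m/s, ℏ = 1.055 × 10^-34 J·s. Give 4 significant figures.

9.447 × 10^-36 kg

Mass is [E]/c²; divide by c².
1 GeV → 1/c² × (1 GeV in J) = 1.782 × 10^-27 kg.
Convert the energy scale: 5.30 × 10^-3 keV = 5.30 × 10^-9 GeV.
Result: 5.30 × 10^-9 × 1.782 × 10^-27 = 9.447 × 10^-36 kg.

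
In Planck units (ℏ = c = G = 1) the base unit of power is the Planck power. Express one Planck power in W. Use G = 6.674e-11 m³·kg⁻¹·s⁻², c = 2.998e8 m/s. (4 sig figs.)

3.629e52 W

P_P = c⁵/G
  = 2.422e42 / 6.674e-11
  = 3.629e52 W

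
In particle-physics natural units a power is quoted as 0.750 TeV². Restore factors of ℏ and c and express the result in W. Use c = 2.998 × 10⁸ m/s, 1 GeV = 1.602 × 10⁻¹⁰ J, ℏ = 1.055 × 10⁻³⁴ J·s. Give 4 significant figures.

1.824 × 10²⁰ W

Power is [E]/[T] = [E]²/ℏ.
1 GeV² → 1/ℏ × (1 GeV in J)² = 2.433 × 10¹⁴ W.
Convert the energy scale: 0.750 TeV² = 7.50 × 10⁵ GeV².
Result: 7.50 × 10⁵ × 2.433 × 10¹⁴ = 1.824 × 10²⁰ W.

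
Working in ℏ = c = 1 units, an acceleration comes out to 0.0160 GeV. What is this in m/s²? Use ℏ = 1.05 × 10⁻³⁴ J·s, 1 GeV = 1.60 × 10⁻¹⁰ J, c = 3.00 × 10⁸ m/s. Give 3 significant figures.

7.31 × 10³⁰ m/s²

Acceleration is [L]/[T]² = c·[E]/ℏ.
1 GeV → c/ℏ × (1 GeV in J) = 4.57 × 10³² m/s².
Result: 0.0160 × 4.57 × 10³² = 7.31 × 10³⁰ m/s².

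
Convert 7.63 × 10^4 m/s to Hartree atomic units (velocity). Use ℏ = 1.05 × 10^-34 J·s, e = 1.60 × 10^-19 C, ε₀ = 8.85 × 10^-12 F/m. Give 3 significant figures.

atomic unit of velocity: v_au = e²/(4πε₀ℏ) = 2.19 × 10^6 m/s.
7.63 × 10^4 / 2.19 × 10^6 = 0.0348

0.0348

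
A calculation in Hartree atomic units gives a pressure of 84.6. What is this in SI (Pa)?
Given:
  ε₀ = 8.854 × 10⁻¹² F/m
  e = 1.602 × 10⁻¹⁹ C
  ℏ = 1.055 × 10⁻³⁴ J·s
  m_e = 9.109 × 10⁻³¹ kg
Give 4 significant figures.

2.478 × 10¹⁵ Pa

One atomic unit of pressure: P_au = E_h/a₀³ = m_e⁴e¹⁰/((4πε₀)⁵ℏ⁸) = 2.929 × 10¹³ Pa.
84.6 × 2.929 × 10¹³ Pa = 2.478 × 10¹⁵ Pa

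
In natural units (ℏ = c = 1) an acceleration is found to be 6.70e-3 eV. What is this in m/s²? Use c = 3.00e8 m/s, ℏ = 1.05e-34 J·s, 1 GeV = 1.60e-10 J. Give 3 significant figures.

Acceleration is [L]/[T]² = c·[E]/ℏ.
1 GeV → c/ℏ × (1 GeV in J) = 4.57e32 m/s².
Convert the energy scale: 6.70e-3 eV = 6.70e-12 GeV.
Result: 6.70e-12 × 4.57e32 = 3.06e21 m/s².

3.06e21 m/s²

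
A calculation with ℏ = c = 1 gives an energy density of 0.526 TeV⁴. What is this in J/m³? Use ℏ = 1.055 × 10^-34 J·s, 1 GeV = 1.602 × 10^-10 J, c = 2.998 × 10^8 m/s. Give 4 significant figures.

[E]/[L]³ = [E]⁴/(ℏc)³; restore (ℏc)⁻³.
1 GeV⁴ → 1/(ℏc)³ × (1 GeV in J)⁴ = 2.082 × 10^37 J/m³.
Convert the energy scale: 0.526 TeV⁴ = 5.26 × 10^11 GeV⁴.
Result: 5.26 × 10^11 × 2.082 × 10^37 = 1.095 × 10^49 J/m³.

1.095 × 10^49 J/m³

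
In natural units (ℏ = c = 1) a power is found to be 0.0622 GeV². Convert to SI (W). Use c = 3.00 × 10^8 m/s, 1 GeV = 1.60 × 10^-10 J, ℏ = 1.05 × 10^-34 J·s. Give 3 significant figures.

Power is [E]/[T] = [E]²/ℏ.
1 GeV² → 1/ℏ × (1 GeV in J)² = 2.44 × 10^14 W.
Result: 0.0622 × 2.44 × 10^14 = 1.52 × 10^13 W.

1.52 × 10^13 W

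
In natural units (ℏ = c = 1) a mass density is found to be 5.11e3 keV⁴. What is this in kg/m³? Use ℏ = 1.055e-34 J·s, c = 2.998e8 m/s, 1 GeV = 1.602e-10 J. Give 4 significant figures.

1.183 kg/m³

Mass density is [E]/(c²[L]³) = [E]⁴/(ℏ³c⁵).
1 GeV⁴ → 1/(ℏ³c⁵) × (1 GeV in J)⁴ = 2.316e20 kg/m³.
Convert the energy scale: 5.11e3 keV⁴ = 5.11e-21 GeV⁴.
Result: 5.11e-21 × 2.316e20 = 1.183 kg/m³.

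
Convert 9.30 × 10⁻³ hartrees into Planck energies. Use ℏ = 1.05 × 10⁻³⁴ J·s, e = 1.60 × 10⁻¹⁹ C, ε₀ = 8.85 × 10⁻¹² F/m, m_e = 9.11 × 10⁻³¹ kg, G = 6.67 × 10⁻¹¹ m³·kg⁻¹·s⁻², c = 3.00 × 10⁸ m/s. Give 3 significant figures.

hartree: E_h = m_e e⁴/(4πε₀ℏ)² = 4.38 × 10⁻¹⁸ J
Planck energy: E_P = √(ℏc⁵/G) = 1.96 × 10⁹ J
9.30 × 10⁻³ × 4.38 × 10⁻¹⁸ / 1.96 × 10⁹ = 2.08 × 10⁻²⁹

2.08 × 10⁻²⁹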